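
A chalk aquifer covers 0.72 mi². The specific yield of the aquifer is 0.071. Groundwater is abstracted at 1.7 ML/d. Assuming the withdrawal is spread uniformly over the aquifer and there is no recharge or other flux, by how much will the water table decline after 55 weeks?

Δh ≈ 4.94 m

A = 0.72 mi² = 1.865 × 10^6 m²
Q = 1.7 ML/d = 1700 m³/d
t = 55 weeks = 385 d
ΔV = Q × t = 1700 m³/d × 385 d = 6.545 × 10^5 m³
Δh = ΔV / (Sy × A) = 6.545 × 10^5 / (0.071 × 1.865 × 10^6) = 4.943 m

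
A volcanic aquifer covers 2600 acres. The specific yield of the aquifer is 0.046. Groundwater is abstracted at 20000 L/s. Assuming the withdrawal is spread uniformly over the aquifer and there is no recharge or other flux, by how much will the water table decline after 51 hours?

Δh ≈ 7.59 m

A = 2600 acres = 1.052 × 10^7 m²
Q = 20000 L/s = 1.728 × 10^6 m³/d
t = 51 hours = 2.125 d
ΔV = Q × t = 1.728 × 10^6 m³/d × 2.125 d = 3.672 × 10^6 m³
Δh = ΔV / (Sy × A) = 3.672 × 10^6 / (0.046 × 1.052 × 10^7) = 7.587 m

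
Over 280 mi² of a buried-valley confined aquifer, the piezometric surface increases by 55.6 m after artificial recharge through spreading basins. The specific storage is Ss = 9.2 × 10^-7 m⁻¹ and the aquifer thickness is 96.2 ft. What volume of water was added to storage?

b = 96.2 ft = 29.32 m
S = Ss × b = 9.2 × 10^-7 m⁻¹ × 29.32 m = 2.698 × 10^-5
A = 280 mi² = 7.252 × 10^8 m²
ΔV = S × A × Δh = 2.698 × 10^-5 × 7.252 × 10^8 m² × 55.6 m = 1.088 × 10^6 m³

ΔV ≈ 1.09 × 10^6 m³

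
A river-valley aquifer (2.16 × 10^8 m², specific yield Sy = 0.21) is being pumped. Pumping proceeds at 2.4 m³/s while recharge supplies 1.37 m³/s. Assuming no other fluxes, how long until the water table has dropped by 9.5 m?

ΔV = Sy × A × Δh = 0.21 × 2.16 × 10^8 × 9.5 = 4.309 × 10^8 m³
Net withdrawal = 2.4 − 1.37 = 1.03 m³/s = 88990 m³/d
t = ΔV / Q = 4.309 × 10^8 m³ / 88990 m³/d = 4842 d

t ≈ 4840 days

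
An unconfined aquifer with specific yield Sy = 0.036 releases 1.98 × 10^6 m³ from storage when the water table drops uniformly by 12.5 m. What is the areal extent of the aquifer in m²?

A ≈ 4.4 × 10^6 m²

A = ΔV / (Sy × Δh) = 1.98 × 10^6 / (0.036 × 12.5) = 4.4 × 10^6 m²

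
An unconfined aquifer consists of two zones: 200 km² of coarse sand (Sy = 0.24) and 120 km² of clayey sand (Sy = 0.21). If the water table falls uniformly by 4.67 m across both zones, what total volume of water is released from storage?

ΔV ≈ 3.42 × 10^8 m³

A₁ = 200 km² = 2 × 10^8 m²; A₂ = 120 km² = 1.2 × 10^8 m²
ΔV₁ = 0.24 × 2 × 10^8 × 4.67 = 2.242 × 10^8 m³
ΔV₂ = 0.21 × 1.2 × 10^8 × 4.67 = 1.177 × 10^8 m³
ΔV = ΔV₁ + ΔV₂ = 3.418 × 10^8 m³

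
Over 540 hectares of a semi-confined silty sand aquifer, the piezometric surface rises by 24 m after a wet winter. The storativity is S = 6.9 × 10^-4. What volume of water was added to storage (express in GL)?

A = 540 hectares = 5.4 × 10^6 m²
ΔV = S × A × Δh = 6.9 × 10^-4 × 5.4 × 10^6 m² × 24 m = 89420 m³
ΔV = 89420 m³ = 0.08942 GL

ΔV ≈ 0.0894 GL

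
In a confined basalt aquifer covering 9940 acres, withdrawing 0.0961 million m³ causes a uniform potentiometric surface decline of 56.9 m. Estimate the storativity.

S ≈ 4.2 × 10^-5

A = 9940 acres = 4.023 × 10^7 m²
ΔV = 0.0961 million m³ = 96100 m³
S = ΔV / (A × Δh) = 96100 m³ / (4.023 × 10^7 m² × 56.9 m) = 4.199 × 10^-5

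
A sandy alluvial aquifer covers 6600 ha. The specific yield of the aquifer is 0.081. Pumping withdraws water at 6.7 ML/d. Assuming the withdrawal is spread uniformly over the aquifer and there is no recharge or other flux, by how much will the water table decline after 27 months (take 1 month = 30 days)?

Δh ≈ 1.02 m

A = 6600 ha = 6.6 × 10^7 m²
Q = 6.7 ML/d = 6700 m³/d
t = 27 months = 810 d
ΔV = Q × t = 6700 m³/d × 810 d = 5.427 × 10^6 m³
Δh = ΔV / (Sy × A) = 5.427 × 10^6 / (0.081 × 6.6 × 10^7) = 1.015 m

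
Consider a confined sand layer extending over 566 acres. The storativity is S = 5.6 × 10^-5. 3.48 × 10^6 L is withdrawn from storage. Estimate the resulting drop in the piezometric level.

Δh ≈ 27.1 m

A = 566 acres = 2.291 × 10^6 m²
ΔV = 3.48 × 10^6 L = 3480 m³
Δh = ΔV / (S × A) = 3480 m³ / (5.6 × 10^-5 × 2.291 × 10^6 m²) = 27.13 m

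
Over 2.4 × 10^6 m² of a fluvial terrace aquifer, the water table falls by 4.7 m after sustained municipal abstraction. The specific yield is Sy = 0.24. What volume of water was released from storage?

ΔV ≈ 2.71 × 10^6 m³

ΔV = Sy × A × Δh = 0.24 × 2.4 × 10^6 m² × 4.7 m = 2.707 × 10^6 m³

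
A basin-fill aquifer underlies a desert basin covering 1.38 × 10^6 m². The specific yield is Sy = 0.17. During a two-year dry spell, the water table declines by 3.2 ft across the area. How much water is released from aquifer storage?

ΔV ≈ 2.29 × 10^5 m³

Δh = 3.2 ft = 0.9754 m
ΔV = Sy × A × Δh = 0.17 × 1.38 × 10^6 m² × 0.9754 m = 2.288 × 10^5 m³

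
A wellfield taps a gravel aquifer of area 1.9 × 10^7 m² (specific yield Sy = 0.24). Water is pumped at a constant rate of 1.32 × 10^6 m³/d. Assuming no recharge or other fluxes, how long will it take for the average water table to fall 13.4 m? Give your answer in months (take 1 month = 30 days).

ΔV = Sy × A × Δh = 0.24 × 1.9 × 10^7 × 13.4 = 6.11 × 10^7 m³
t = ΔV / Q = 6.11 × 10^7 m³ / 1.32 × 10^6 m³/d = 46.29 d
t = 46.29 d ≈ 1.543 months

t ≈ 1.54 months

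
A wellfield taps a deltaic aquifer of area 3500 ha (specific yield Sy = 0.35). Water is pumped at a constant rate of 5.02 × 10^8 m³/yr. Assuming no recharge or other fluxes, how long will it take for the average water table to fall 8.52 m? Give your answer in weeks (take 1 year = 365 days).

A = 3500 ha = 3.5 × 10^7 m²
ΔV = Sy × A × Δh = 0.35 × 3.5 × 10^7 × 8.52 = 1.044 × 10^8 m³
Q = 5.02 × 10^8 m³/yr = 1.375 × 10^6 m³/d
t = ΔV / Q = 1.044 × 10^8 m³ / 1.375 × 10^6 m³/d = 75.89 d
t = 75.89 d ≈ 10.84 weeks

t ≈ 10.8 weeks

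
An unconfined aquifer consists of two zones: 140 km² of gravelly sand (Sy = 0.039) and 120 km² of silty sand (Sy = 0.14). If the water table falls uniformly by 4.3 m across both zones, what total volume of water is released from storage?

ΔV ≈ 9.57 × 10^7 m³

A₁ = 140 km² = 1.4 × 10^8 m²; A₂ = 120 km² = 1.2 × 10^8 m²
ΔV₁ = 0.039 × 1.4 × 10^8 × 4.3 = 2.348 × 10^7 m³
ΔV₂ = 0.14 × 1.2 × 10^8 × 4.3 = 7.224 × 10^7 m³
ΔV = ΔV₁ + ΔV₂ = 9.572 × 10^7 m³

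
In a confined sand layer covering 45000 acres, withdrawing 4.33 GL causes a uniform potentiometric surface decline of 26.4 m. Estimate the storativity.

S ≈ 9 × 10^-4

A = 45000 acres = 1.821 × 10^8 m²
ΔV = 4.33 GL = 4.33 × 10^6 m³
S = ΔV / (A × Δh) = 4.33 × 10^6 m³ / (1.821 × 10^8 m² × 26.4 m) = 9.006 × 10^-4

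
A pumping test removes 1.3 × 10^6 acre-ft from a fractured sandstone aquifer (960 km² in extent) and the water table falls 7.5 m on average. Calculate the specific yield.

A = 960 km² = 9.6 × 10^8 m²
ΔV = 1.3 × 10^6 acre-ft = 1.604 × 10^9 m³
Sy = ΔV / (A × Δh) = 1.604 × 10^9 m³ / (9.6 × 10^8 m² × 7.5 m) = 0.2227

Sy ≈ 0.22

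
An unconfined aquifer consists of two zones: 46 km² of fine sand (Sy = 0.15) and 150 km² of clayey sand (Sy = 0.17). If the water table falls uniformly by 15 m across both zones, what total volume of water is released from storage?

ΔV ≈ 4.86 × 10^8 m³

A₁ = 46 km² = 4.6 × 10^7 m²; A₂ = 150 km² = 1.5 × 10^8 m²
ΔV₁ = 0.15 × 4.6 × 10^7 × 15 = 1.035 × 10^8 m³
ΔV₂ = 0.17 × 1.5 × 10^8 × 15 = 3.825 × 10^8 m³
ΔV = ΔV₁ + ΔV₂ = 4.86 × 10^8 m³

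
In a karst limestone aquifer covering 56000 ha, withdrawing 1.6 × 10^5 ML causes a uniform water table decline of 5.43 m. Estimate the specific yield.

Sy ≈ 0.053

A = 56000 ha = 5.6 × 10^8 m²
ΔV = 1.6 × 10^5 ML = 1.6 × 10^8 m³
Sy = ΔV / (A × Δh) = 1.6 × 10^8 m³ / (5.6 × 10^8 m² × 5.43 m) = 0.05262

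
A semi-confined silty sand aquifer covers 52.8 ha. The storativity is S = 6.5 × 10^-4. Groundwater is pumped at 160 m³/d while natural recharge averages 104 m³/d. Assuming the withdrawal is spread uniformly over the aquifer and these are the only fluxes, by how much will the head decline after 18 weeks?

A = 52.8 ha = 5.28 × 10^5 m²
Net abstraction = 160 − 104 = 56 m³/d
t = 18 weeks = 126 d
ΔV = Q × t = 56 m³/d × 126 d = 7056 m³
Δh = ΔV / (S × A) = 7056 / (6.5 × 10^-4 × 5.28 × 10^5) = 20.56 m

Δh ≈ 20.6 m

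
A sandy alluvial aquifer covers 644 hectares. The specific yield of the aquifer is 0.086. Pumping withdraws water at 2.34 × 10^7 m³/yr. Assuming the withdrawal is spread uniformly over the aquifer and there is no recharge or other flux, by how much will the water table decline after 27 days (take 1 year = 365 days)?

A = 644 hectares = 6.44 × 10^6 m²
Q = 2.34 × 10^7 m³/yr = 64110 m³/d
ΔV = Q × t = 64110 m³/d × 27 d = 1.731 × 10^6 m³
Δh = ΔV / (Sy × A) = 1.731 × 10^6 / (0.086 × 6.44 × 10^6) = 3.125 m

Δh ≈ 3.13 m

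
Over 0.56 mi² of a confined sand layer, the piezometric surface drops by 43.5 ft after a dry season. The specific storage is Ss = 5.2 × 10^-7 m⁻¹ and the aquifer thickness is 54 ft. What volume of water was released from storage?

ΔV ≈ 165 m³

b = 54 ft = 16.46 m
S = Ss × b = 5.2 × 10^-7 m⁻¹ × 16.46 m = 8.559 × 10^-6
A = 0.56 mi² = 1.45 × 10^6 m²
Δh = 43.5 ft = 13.26 m
ΔV = S × A × Δh = 8.559 × 10^-6 × 1.45 × 10^6 m² × 13.26 m = 164.6 m³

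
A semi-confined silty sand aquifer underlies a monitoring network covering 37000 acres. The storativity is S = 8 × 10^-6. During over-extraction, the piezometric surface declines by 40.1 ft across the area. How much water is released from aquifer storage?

ΔV ≈ 14600 m³

A = 37000 acres = 1.497 × 10^8 m²
Δh = 40.1 ft = 12.22 m
ΔV = S × A × Δh = 8 × 10^-6 × 1.497 × 10^8 m² × 12.22 m = 14640 m³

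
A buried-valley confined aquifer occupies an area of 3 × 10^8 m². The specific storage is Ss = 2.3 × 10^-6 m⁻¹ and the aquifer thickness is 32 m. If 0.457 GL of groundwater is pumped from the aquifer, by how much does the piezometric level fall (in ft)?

Δh ≈ 67.9 ft

S = Ss × b = 2.3 × 10^-6 m⁻¹ × 32 m = 7.36 × 10^-5
ΔV = 0.457 GL = 4.57 × 10^5 m³
Δh = ΔV / (S × A) = 4.57 × 10^5 m³ / (7.36 × 10^-5 × 3 × 10^8 m²) = 20.7 m
Δh = 20.7 m = 67.91 ft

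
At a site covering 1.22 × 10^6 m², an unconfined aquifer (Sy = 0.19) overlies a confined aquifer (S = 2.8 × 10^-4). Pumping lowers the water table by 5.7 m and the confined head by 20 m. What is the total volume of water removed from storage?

ΔV ≈ 1.33 × 10^6 m³

Unconfined: ΔV_u = Sy × A × Δh_u = 0.19 × 1.22 × 10^6 × 5.7 = 1.321 × 10^6 m³
Confined: ΔV_c = S × A × Δh_c = 2.8 × 10^-4 × 1.22 × 10^6 × 20 = 6832 m³
Total ΔV = 1.321 × 10^6 + 6832 = 1.328 × 10^6 m³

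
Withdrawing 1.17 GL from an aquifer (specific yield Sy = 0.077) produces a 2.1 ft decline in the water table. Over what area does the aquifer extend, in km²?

Δh = 2.1 ft = 0.6401 m
ΔV = 1.17 GL = 1.17 × 10^6 m³
A = ΔV / (Sy × Δh) = 1.17 × 10^6 / (0.077 × 0.6401) = 2.374 × 10^7 m²
A = 2.374 × 10^7 m² = 23.74 km²

A ≈ 23.7 km²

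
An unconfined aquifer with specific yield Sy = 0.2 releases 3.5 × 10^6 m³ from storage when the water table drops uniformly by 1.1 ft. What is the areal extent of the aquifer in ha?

A ≈ 5220 ha

Δh = 1.1 ft = 0.3353 m
A = ΔV / (Sy × Δh) = 3.5 × 10^6 / (0.2 × 0.3353) = 5.22 × 10^7 m²
A = 5.22 × 10^7 m² = 5220 ha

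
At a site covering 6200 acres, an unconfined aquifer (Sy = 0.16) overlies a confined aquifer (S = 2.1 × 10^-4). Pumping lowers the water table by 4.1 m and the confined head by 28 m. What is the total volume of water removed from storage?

A = 6200 acres = 2.509 × 10^7 m²
Unconfined: ΔV_u = Sy × A × Δh_u = 0.16 × 2.509 × 10^7 × 4.1 = 1.646 × 10^7 m³
Confined: ΔV_c = S × A × Δh_c = 2.1 × 10^-4 × 2.509 × 10^7 × 28 = 1.475 × 10^5 m³
Total ΔV = 1.646 × 10^7 + 1.475 × 10^5 = 1.661 × 10^7 m³

ΔV ≈ 1.66 × 10^7 m³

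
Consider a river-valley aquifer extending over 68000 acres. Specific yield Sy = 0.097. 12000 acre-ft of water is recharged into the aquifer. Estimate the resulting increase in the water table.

A = 68000 acres = 2.752 × 10^8 m²
ΔV = 12000 acre-ft = 1.48 × 10^7 m³
Δh = ΔV / (Sy × A) = 1.48 × 10^7 m³ / (0.097 × 2.752 × 10^8 m²) = 0.5545 m

Δh ≈ 0.555 m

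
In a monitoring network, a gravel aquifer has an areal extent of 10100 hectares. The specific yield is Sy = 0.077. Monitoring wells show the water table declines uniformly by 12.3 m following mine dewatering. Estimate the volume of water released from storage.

ΔV ≈ 9.57 × 10^7 m³

A = 10100 hectares = 1.01 × 10^8 m²
ΔV = Sy × A × Δh = 0.077 × 1.01 × 10^8 m² × 12.3 m = 9.566 × 10^7 m³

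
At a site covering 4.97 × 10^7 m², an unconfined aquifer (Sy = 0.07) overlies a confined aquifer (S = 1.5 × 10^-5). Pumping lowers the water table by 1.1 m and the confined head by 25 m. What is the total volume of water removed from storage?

ΔV ≈ 3.85 × 10^6 m³

Unconfined: ΔV_u = Sy × A × Δh_u = 0.07 × 4.97 × 10^7 × 1.1 = 3.827 × 10^6 m³
Confined: ΔV_c = S × A × Δh_c = 1.5 × 10^-5 × 4.97 × 10^7 × 25 = 18640 m³
Total ΔV = 3.827 × 10^6 + 18640 = 3.846 × 10^6 m³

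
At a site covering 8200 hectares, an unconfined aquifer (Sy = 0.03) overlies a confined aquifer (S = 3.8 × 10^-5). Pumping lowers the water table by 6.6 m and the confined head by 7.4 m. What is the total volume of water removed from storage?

A = 8200 hectares = 8.2 × 10^7 m²
Unconfined: ΔV_u = Sy × A × Δh_u = 0.03 × 8.2 × 10^7 × 6.6 = 1.624 × 10^7 m³
Confined: ΔV_c = S × A × Δh_c = 3.8 × 10^-5 × 8.2 × 10^7 × 7.4 = 23060 m³
Total ΔV = 1.624 × 10^7 + 23060 = 1.626 × 10^7 m³

ΔV ≈ 1.63 × 10^7 m³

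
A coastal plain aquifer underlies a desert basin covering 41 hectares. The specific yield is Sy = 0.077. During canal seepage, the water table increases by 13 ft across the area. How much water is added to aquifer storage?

A = 41 hectares = 4.1 × 10^5 m²
Δh = 13 ft = 3.962 m
ΔV = Sy × A × Δh = 0.077 × 4.1 × 10^5 m² × 3.962 m = 1.251 × 10^5 m³

ΔV ≈ 1.25 × 10^5 m³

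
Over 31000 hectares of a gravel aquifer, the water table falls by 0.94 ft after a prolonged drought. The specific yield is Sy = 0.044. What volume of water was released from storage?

A = 31000 hectares = 3.1 × 10^8 m²
Δh = 0.94 ft = 0.2865 m
ΔV = Sy × A × Δh = 0.044 × 3.1 × 10^8 m² × 0.2865 m = 3.908 × 10^6 m³

ΔV ≈ 3.91 × 10^6 m³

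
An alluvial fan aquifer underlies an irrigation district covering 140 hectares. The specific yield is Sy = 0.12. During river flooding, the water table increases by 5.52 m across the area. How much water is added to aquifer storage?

ΔV ≈ 9.27 × 10^5 m³

A = 140 hectares = 1.4 × 10^6 m²
ΔV = Sy × A × Δh = 0.12 × 1.4 × 10^6 m² × 5.52 m = 9.274 × 10^5 m³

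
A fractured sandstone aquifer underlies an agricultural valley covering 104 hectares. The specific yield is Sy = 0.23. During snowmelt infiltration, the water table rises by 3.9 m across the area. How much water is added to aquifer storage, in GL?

ΔV ≈ 0.933 GL

A = 104 hectares = 1.04 × 10^6 m²
ΔV = Sy × A × Δh = 0.23 × 1.04 × 10^6 m² × 3.9 m = 9.329 × 10^5 m³
ΔV = 9.329 × 10^5 m³ = 0.9329 GL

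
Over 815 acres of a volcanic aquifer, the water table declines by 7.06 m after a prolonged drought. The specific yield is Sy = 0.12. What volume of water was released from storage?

A = 815 acres = 3.298 × 10^6 m²
ΔV = Sy × A × Δh = 0.12 × 3.298 × 10^6 m² × 7.06 m = 2.794 × 10^6 m³

ΔV ≈ 2.79 × 10^6 m³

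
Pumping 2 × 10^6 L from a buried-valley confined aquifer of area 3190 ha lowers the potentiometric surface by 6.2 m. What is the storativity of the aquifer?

A = 3190 ha = 3.19 × 10^7 m²
ΔV = 2 × 10^6 L = 2000 m³
S = ΔV / (A × Δh) = 2000 m³ / (3.19 × 10^7 m² × 6.2 m) = 1.011 × 10^-5

S ≈ 1 × 10^-5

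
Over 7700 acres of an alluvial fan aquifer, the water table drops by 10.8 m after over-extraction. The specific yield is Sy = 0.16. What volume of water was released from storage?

A = 7700 acres = 3.116 × 10^7 m²
ΔV = Sy × A × Δh = 0.16 × 3.116 × 10^7 m² × 10.8 m = 5.385 × 10^7 m³

ΔV ≈ 5.38 × 10^7 m³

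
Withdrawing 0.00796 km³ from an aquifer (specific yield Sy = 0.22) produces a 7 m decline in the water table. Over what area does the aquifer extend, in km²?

A ≈ 5.17 km²

ΔV = 0.00796 km³ = 7.96 × 10^6 m³
A = ΔV / (Sy × Δh) = 7.96 × 10^6 / (0.22 × 7) = 5.169 × 10^6 m²
A = 5.169 × 10^6 m² = 5.169 km²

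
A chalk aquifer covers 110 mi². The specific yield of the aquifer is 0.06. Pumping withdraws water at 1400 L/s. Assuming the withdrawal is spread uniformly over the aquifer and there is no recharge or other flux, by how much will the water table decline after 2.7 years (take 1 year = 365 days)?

A = 110 mi² = 2.849 × 10^8 m²
Q = 1400 L/s = 1.21 × 10^5 m³/d
t = 2.7 years = 985.5 d
ΔV = Q × t = 1.21 × 10^5 m³/d × 985.5 d = 1.192 × 10^8 m³
Δh = ΔV / (Sy × A) = 1.192 × 10^8 / (0.06 × 2.849 × 10^8) = 6.974 m

Δh ≈ 6.97 m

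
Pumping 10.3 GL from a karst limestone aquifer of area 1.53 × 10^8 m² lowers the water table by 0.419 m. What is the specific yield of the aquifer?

Sy ≈ 0.16

ΔV = 10.3 GL = 1.03 × 10^7 m³
Sy = ΔV / (A × Δh) = 1.03 × 10^7 m³ / (1.53 × 10^8 m² × 0.419 m) = 0.1607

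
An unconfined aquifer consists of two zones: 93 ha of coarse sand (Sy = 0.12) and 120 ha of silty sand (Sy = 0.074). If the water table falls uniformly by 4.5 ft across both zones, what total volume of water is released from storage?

ΔV ≈ 2.75 × 10^5 m³

A₁ = 93 ha = 9.3 × 10^5 m²; A₂ = 120 ha = 1.2 × 10^6 m²
Δh = 4.5 ft = 1.372 m
ΔV₁ = 0.12 × 9.3 × 10^5 × 1.372 = 1.531 × 10^5 m³
ΔV₂ = 0.074 × 1.2 × 10^6 × 1.372 = 1.218 × 10^5 m³
ΔV = ΔV₁ + ΔV₂ = 2.749 × 10^5 m³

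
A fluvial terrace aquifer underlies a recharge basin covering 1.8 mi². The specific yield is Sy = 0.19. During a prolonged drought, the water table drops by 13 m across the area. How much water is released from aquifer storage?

A = 1.8 mi² = 4.662 × 10^6 m²
ΔV = Sy × A × Δh = 0.19 × 4.662 × 10^6 m² × 13 m = 1.152 × 10^7 m³

ΔV ≈ 1.15 × 10^7 m³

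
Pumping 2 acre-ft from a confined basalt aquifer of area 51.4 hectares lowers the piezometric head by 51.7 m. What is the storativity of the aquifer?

A = 51.4 hectares = 5.14 × 10^5 m²
ΔV = 2 acre-ft = 2467 m³
S = ΔV / (A × Δh) = 2467 m³ / (5.14 × 10^5 m² × 51.7 m) = 9.283 × 10^-5

S ≈ 9.3 × 10^-5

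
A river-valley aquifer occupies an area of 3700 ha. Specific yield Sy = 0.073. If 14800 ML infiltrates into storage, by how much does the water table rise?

A = 3700 ha = 3.7 × 10^7 m²
ΔV = 14800 ML = 1.48 × 10^7 m³
Δh = ΔV / (Sy × A) = 1.48 × 10^7 m³ / (0.073 × 3.7 × 10^7 m²) = 5.479 m

Δh ≈ 5.48 m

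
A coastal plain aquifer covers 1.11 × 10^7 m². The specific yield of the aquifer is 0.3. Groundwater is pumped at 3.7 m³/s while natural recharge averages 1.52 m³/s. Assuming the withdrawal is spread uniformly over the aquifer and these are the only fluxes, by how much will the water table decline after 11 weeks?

Net abstraction = 3.7 − 1.52 = 2.18 m³/s
Q_net = 2.18 m³/s = 1.884 × 10^5 m³/d
t = 11 weeks = 77 d
ΔV = Q × t = 1.884 × 10^5 m³/d × 77 d = 1.45 × 10^7 m³
Δh = ΔV / (Sy × A) = 1.45 × 10^7 / (0.3 × 1.11 × 10^7) = 4.355 m

Δh ≈ 4.36 m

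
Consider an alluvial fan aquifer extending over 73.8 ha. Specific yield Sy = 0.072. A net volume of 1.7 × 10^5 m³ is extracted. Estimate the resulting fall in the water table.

A = 73.8 ha = 7.38 × 10^5 m²
Δh = ΔV / (Sy × A) = 1.7 × 10^5 m³ / (0.072 × 7.38 × 10^5 m²) = 3.199 m

Δh ≈ 3.2 m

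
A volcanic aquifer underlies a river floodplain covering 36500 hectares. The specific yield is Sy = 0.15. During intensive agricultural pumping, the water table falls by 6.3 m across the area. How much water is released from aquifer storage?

ΔV ≈ 3.45 × 10^8 m³

A = 36500 hectares = 3.65 × 10^8 m²
ΔV = Sy × A × Δh = 0.15 × 3.65 × 10^8 m² × 6.3 m = 3.449 × 10^8 m³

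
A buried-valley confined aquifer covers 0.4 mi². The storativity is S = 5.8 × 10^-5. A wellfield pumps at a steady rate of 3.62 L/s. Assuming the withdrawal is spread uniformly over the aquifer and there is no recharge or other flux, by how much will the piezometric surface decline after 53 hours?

A = 0.4 mi² = 1.036 × 10^6 m²
Q = 3.62 L/s = 312.8 m³/d
t = 53 hours = 2.208 d
ΔV = Q × t = 312.8 m³/d × 2.208 d = 690.7 m³
Δh = ΔV / (S × A) = 690.7 / (5.8 × 10^-5 × 1.036 × 10^6) = 11.49 m

Δh ≈ 11.5 m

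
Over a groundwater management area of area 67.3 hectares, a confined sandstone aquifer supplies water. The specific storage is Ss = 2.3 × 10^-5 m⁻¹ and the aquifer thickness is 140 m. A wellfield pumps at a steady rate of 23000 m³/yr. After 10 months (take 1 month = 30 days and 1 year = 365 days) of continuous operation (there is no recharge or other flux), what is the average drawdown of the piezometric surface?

S = Ss × b = 2.3 × 10^-5 m⁻¹ × 140 m = 3.22 × 10^-3
A = 67.3 hectares = 6.73 × 10^5 m²
Q = 23000 m³/yr = 63.01 m³/d
t = 10 months = 300 d
ΔV = Q × t = 63.01 m³/d × 300 d = 18900 m³
Δh = ΔV / (S × A) = 18900 / (0.00322 × 6.73 × 10^5) = 8.723 m

Δh ≈ 8.72 m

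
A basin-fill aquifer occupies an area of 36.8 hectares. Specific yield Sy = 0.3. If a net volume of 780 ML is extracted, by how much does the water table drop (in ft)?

Δh ≈ 23.2 ft

A = 36.8 hectares = 3.68 × 10^5 m²
ΔV = 780 ML = 7.8 × 10^5 m³
Δh = ΔV / (Sy × A) = 7.8 × 10^5 m³ / (0.3 × 3.68 × 10^5 m²) = 7.065 m
Δh = 7.065 m = 23.18 ft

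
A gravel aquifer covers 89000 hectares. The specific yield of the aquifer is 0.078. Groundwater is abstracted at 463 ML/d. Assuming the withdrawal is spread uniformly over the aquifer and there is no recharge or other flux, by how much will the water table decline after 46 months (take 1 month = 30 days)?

Δh ≈ 9.2 m

A = 89000 hectares = 8.9 × 10^8 m²
Q = 463 ML/d = 4.63 × 10^5 m³/d
t = 46 months = 1380 d
ΔV = Q × t = 4.63 × 10^5 m³/d × 1380 d = 6.389 × 10^8 m³
Δh = ΔV / (Sy × A) = 6.389 × 10^8 / (0.078 × 8.9 × 10^8) = 9.204 m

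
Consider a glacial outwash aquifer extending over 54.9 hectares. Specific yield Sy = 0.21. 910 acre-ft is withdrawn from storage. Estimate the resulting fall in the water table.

Δh ≈ 9.74 m

A = 54.9 hectares = 5.49 × 10^5 m²
ΔV = 910 acre-ft = 1.122 × 10^6 m³
Δh = ΔV / (Sy × A) = 1.122 × 10^6 m³ / (0.21 × 5.49 × 10^5 m²) = 9.736 m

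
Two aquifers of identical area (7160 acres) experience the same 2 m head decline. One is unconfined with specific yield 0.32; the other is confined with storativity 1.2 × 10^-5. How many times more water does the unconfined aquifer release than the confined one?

A = 7160 acres = 2.898 × 10^7 m²
Unconfined: ΔV_u = Sy × A × Δh = 0.32 × 2.898 × 10^7 × 2 = 1.854 × 10^7 m³
Confined: ΔV_c = S × A × Δh = 1.2 × 10^-5 × 2.898 × 10^7 × 2 = 695.4 m³
Ratio = ΔV_u / ΔV_c = Sy / S = 0.32 / 1.2 × 10^-5 = 26670

ΔV_u / ΔV_c ≈ 26700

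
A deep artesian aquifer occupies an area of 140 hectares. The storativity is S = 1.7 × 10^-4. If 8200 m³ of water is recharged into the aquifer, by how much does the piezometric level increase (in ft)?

A = 140 hectares = 1.4 × 10^6 m²
Δh = ΔV / (S × A) = 8200 m³ / (1.7 × 10^-4 × 1.4 × 10^6 m²) = 34.45 m
Δh = 34.45 m = 113 ft

Δh ≈ 113 ft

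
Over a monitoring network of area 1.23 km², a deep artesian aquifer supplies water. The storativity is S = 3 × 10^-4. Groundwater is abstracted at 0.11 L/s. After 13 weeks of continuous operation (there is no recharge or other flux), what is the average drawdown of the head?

A = 1.23 km² = 1.23 × 10^6 m²
Q = 0.11 L/s = 9.504 m³/d
t = 13 weeks = 91 d
ΔV = Q × t = 9.504 m³/d × 91 d = 864.9 m³
Δh = ΔV / (S × A) = 864.9 / (3 × 10^-4 × 1.23 × 10^6) = 2.344 m

Δh ≈ 2.34 m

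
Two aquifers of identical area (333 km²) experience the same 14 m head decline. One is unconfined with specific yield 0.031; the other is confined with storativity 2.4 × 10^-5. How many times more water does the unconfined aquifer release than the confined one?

ΔV_u / ΔV_c ≈ 1290

A = 333 km² = 3.33 × 10^8 m²
Unconfined: ΔV_u = Sy × A × Δh = 0.031 × 3.33 × 10^8 × 14 = 1.445 × 10^8 m³
Confined: ΔV_c = S × A × Δh = 2.4 × 10^-5 × 3.33 × 10^8 × 14 = 1.119 × 10^5 m³
Ratio = ΔV_u / ΔV_c = Sy / S = 0.031 / 2.4 × 10^-5 = 1292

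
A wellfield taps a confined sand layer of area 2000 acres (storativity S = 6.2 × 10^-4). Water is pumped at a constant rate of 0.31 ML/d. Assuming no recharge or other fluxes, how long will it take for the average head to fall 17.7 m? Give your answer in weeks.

t ≈ 40.9 weeks

A = 2000 acres = 8.094 × 10^6 m²
ΔV = S × A × Δh = 6.2 × 10^-4 × 8.094 × 10^6 × 17.7 = 88820 m³
Q = 0.31 ML/d = 310 m³/d
t = ΔV / Q = 88820 m³ / 310 m³/d = 286.5 d
t = 286.5 d ≈ 40.93 weeks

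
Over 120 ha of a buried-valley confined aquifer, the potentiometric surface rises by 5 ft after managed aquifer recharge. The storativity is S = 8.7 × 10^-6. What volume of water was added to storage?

ΔV ≈ 15.9 m³

A = 120 ha = 1.2 × 10^6 m²
Δh = 5 ft = 1.524 m
ΔV = S × A × Δh = 8.7 × 10^-6 × 1.2 × 10^6 m² × 1.524 m = 15.91 m³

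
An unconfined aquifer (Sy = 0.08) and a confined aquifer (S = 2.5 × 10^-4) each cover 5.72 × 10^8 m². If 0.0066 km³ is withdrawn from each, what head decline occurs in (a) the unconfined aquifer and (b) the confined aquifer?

Δh_u ≈ 0.144 m; Δh_c ≈ 46.2 m

ΔV = 0.0066 km³ = 6.6 × 10^6 m³
Unconfined: Δh_u = ΔV/(Sy·A) = 6.6 × 10^6/(0.08 × 5.72 × 10^8) = 0.1442 m
Confined: Δh_c = ΔV/(S·A) = 6.6 × 10^6/(2.5 × 10^-4 × 5.72 × 10^8) = 46.15 m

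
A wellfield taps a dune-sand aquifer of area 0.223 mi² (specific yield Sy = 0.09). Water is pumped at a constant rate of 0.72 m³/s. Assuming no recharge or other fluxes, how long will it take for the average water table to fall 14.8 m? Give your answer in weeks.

A = 0.223 mi² = 5.776 × 10^5 m²
ΔV = Sy × A × Δh = 0.09 × 5.776 × 10^5 × 14.8 = 7.693 × 10^5 m³
Q = 0.72 m³/s = 62210 m³/d
t = ΔV / Q = 7.693 × 10^5 m³ / 62210 m³/d = 12.37 d
t = 12.37 d ≈ 1.767 weeks

t ≈ 1.77 weeks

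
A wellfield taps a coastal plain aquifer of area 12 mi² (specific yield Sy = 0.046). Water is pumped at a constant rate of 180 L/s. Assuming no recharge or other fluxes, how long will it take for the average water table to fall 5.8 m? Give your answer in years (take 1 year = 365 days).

A = 12 mi² = 3.108 × 10^7 m²
ΔV = Sy × A × Δh = 0.046 × 3.108 × 10^7 × 5.8 = 8.292 × 10^6 m³
Q = 180 L/s = 15550 m³/d
t = ΔV / Q = 8.292 × 10^6 m³ / 15550 m³/d = 533.2 d
t = 533.2 d ≈ 1.461 years

t ≈ 1.46 years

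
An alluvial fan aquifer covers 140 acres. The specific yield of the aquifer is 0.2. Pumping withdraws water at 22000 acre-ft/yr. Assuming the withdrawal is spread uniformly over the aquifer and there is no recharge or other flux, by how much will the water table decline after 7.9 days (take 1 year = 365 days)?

Δh ≈ 5.18 m

A = 140 acres = 5.666 × 10^5 m²
Q = 22000 acre-ft/yr = 74350 m³/d
ΔV = Q × t = 74350 m³/d × 7.9 d = 5.873 × 10^5 m³
Δh = ΔV / (Sy × A) = 5.873 × 10^5 / (0.2 × 5.666 × 10^5) = 5.183 m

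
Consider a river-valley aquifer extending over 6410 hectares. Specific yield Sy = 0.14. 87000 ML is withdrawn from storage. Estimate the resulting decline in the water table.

A = 6410 hectares = 6.41 × 10^7 m²
ΔV = 87000 ML = 8.7 × 10^7 m³
Δh = ΔV / (Sy × A) = 8.7 × 10^7 m³ / (0.14 × 6.41 × 10^7 m²) = 9.695 m

Δh ≈ 9.69 m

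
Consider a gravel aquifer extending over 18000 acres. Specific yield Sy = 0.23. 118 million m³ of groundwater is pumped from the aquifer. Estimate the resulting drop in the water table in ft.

Δh ≈ 23.1 ft

A = 18000 acres = 7.284 × 10^7 m²
ΔV = 118 million m³ = 1.18 × 10^8 m³
Δh = ΔV / (Sy × A) = 1.18 × 10^8 m³ / (0.23 × 7.284 × 10^7 m²) = 7.043 m
Δh = 7.043 m = 23.11 ft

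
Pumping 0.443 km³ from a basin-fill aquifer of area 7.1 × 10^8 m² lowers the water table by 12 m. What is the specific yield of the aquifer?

Sy ≈ 0.052

ΔV = 0.443 km³ = 4.43 × 10^8 m³
Sy = ΔV / (A × Δh) = 4.43 × 10^8 m³ / (7.1 × 10^8 m² × 12 m) = 0.052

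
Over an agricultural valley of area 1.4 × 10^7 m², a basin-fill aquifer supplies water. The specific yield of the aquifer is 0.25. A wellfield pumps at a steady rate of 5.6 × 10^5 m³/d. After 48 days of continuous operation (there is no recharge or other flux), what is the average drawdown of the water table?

Δh ≈ 7.68 m

ΔV = Q × t = 5.6 × 10^5 m³/d × 48 d = 2.688 × 10^7 m³
Δh = ΔV / (Sy × A) = 2.688 × 10^7 / (0.25 × 1.4 × 10^7) = 7.68 m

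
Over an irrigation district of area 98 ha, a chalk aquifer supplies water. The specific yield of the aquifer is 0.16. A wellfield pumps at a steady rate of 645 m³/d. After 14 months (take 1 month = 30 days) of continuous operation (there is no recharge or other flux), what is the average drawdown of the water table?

Δh ≈ 1.73 m

A = 98 ha = 9.8 × 10^5 m²
t = 14 months = 420 d
ΔV = Q × t = 645 m³/d × 420 d = 2.709 × 10^5 m³
Δh = ΔV / (Sy × A) = 2.709 × 10^5 / (0.16 × 9.8 × 10^5) = 1.728 m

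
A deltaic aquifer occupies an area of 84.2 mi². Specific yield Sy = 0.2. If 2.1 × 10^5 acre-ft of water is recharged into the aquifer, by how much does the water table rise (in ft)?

A = 84.2 mi² = 2.181 × 10^8 m²
ΔV = 2.1 × 10^5 acre-ft = 2.59 × 10^8 m³
Δh = ΔV / (Sy × A) = 2.59 × 10^8 m³ / (0.2 × 2.181 × 10^8 m²) = 5.939 m
Δh = 5.939 m = 19.48 ft

Δh ≈ 19.5 ft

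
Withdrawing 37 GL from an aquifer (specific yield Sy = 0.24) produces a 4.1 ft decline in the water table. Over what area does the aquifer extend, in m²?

Δh = 4.1 ft = 1.25 m
ΔV = 37 GL = 3.7 × 10^7 m³
A = ΔV / (Sy × Δh) = 3.7 × 10^7 / (0.24 × 1.25) = 1.234 × 10^8 m²

A ≈ 1.23 × 10^8 m²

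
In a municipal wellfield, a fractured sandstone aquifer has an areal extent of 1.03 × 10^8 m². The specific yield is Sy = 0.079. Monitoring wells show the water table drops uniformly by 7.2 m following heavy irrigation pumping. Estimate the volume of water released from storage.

ΔV = Sy × A × Δh = 0.079 × 1.03 × 10^8 m² × 7.2 m = 5.859 × 10^7 m³

ΔV ≈ 5.86 × 10^7 m³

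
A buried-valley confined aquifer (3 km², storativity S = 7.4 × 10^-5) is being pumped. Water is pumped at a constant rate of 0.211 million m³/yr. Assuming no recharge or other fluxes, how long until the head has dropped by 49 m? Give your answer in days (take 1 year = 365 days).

A = 3 km² = 3 × 10^6 m²
ΔV = S × A × Δh = 7.4 × 10^-5 × 3 × 10^6 × 49 = 10880 m³
Q = 0.211 million m³/yr = 578.1 m³/d
t = ΔV / Q = 10880 m³ / 578.1 m³/d = 18.82 d

t ≈ 18.8 days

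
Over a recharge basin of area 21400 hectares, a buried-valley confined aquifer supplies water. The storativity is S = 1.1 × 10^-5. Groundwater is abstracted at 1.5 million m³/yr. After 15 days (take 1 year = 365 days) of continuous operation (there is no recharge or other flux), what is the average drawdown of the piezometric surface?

Δh ≈ 26.2 m

A = 21400 hectares = 2.14 × 10^8 m²
Q = 1.5 million m³/yr = 4110 m³/d
ΔV = Q × t = 4110 m³/d × 15 d = 61640 m³
Δh = ΔV / (S × A) = 61640 / (1.1 × 10^-5 × 2.14 × 10^8) = 26.19 m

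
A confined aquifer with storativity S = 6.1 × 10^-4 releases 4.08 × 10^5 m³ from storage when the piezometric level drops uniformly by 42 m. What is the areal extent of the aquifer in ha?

A ≈ 1590 ha

A = ΔV / (S × Δh) = 4.08 × 10^5 / (6.1 × 10^-4 × 42) = 1.593 × 10^7 m²
A = 1.593 × 10^7 m² = 1593 ha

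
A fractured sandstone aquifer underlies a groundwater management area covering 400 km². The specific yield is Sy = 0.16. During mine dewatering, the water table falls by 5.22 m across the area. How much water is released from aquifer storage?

ΔV ≈ 3.34 × 10^8 m³

A = 400 km² = 4 × 10^8 m²
ΔV = Sy × A × Δh = 0.16 × 4 × 10^8 m² × 5.22 m = 3.341 × 10^8 m³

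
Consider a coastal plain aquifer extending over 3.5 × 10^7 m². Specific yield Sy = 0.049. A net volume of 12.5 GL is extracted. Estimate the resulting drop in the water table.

Δh ≈ 7.29 m

ΔV = 12.5 GL = 1.25 × 10^7 m³
Δh = ΔV / (Sy × A) = 1.25 × 10^7 m³ / (0.049 × 3.5 × 10^7 m²) = 7.289 m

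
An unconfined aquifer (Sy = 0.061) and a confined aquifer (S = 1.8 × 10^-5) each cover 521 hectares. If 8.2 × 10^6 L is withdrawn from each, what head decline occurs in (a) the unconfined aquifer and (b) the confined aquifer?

A = 521 hectares = 5.21 × 10^6 m²
ΔV = 8.2 × 10^6 L = 8200 m³
Unconfined: Δh_u = ΔV/(Sy·A) = 8200/(0.061 × 5.21 × 10^6) = 0.0258 m
Confined: Δh_c = ΔV/(S·A) = 8200/(1.8 × 10^-5 × 5.21 × 10^6) = 87.44 m

Δh_u ≈ 0.0258 m; Δh_c ≈ 87.4 m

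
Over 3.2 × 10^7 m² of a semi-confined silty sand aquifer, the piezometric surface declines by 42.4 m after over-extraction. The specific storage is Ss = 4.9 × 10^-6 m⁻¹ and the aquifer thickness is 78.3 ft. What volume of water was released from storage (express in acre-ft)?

ΔV ≈ 129 acre-ft

b = 78.3 ft = 23.87 m
S = Ss × b = 4.9 × 10^-6 m⁻¹ × 23.87 m = 1.169 × 10^-4
ΔV = S × A × Δh = 1.169 × 10^-4 × 3.2 × 10^7 m² × 42.4 m = 1.587 × 10^5 m³
ΔV = 1.587 × 10^5 m³ = 128.6 acre-ft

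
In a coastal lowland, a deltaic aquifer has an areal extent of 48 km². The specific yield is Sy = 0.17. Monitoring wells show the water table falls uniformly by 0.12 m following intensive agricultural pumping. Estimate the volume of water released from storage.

ΔV ≈ 9.79 × 10^5 m³

A = 48 km² = 4.8 × 10^7 m²
ΔV = Sy × A × Δh = 0.17 × 4.8 × 10^7 m² × 0.12 m = 9.792 × 10^5 m³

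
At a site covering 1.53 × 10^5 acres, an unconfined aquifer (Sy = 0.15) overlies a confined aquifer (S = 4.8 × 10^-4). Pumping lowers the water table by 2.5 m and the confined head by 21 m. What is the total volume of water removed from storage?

ΔV ≈ 2.38 × 10^8 m³

A = 1.53 × 10^5 acres = 6.192 × 10^8 m²
Unconfined: ΔV_u = Sy × A × Δh_u = 0.15 × 6.192 × 10^8 × 2.5 = 2.322 × 10^8 m³
Confined: ΔV_c = S × A × Δh_c = 4.8 × 10^-4 × 6.192 × 10^8 × 21 = 6.241 × 10^6 m³
Total ΔV = 2.322 × 10^8 + 6.241 × 10^6 = 2.384 × 10^8 m³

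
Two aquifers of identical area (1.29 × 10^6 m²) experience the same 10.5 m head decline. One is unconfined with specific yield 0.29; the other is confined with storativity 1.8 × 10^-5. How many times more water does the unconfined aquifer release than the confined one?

Unconfined: ΔV_u = Sy × A × Δh = 0.29 × 1.29 × 10^6 × 10.5 = 3.928 × 10^6 m³
Confined: ΔV_c = S × A × Δh = 1.8 × 10^-5 × 1.29 × 10^6 × 10.5 = 243.8 m³
Ratio = ΔV_u / ΔV_c = Sy / S = 0.29 / 1.8 × 10^-5 = 16110

ΔV_u / ΔV_c ≈ 16100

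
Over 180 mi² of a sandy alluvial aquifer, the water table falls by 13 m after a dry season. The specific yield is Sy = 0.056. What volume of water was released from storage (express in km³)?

A = 180 mi² = 4.662 × 10^8 m²
ΔV = Sy × A × Δh = 0.056 × 4.662 × 10^8 m² × 13 m = 3.394 × 10^8 m³
ΔV = 3.394 × 10^8 m³ = 0.3394 km³

ΔV ≈ 0.339 km³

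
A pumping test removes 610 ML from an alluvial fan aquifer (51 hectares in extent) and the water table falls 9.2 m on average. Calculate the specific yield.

A = 51 hectares = 5.1 × 10^5 m²
ΔV = 610 ML = 6.1 × 10^5 m³
Sy = ΔV / (A × Δh) = 6.1 × 10^5 m³ / (5.1 × 10^5 m² × 9.2 m) = 0.13

Sy ≈ 0.13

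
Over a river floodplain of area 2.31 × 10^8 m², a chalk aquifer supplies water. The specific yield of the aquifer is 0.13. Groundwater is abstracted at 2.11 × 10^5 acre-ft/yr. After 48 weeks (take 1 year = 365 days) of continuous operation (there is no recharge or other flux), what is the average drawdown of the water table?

Q = 2.11 × 10^5 acre-ft/yr = 7.131 × 10^5 m³/d
t = 48 weeks = 336 d
ΔV = Q × t = 7.131 × 10^5 m³/d × 336 d = 2.396 × 10^8 m³
Δh = ΔV / (Sy × A) = 2.396 × 10^8 / (0.13 × 2.31 × 10^8) = 7.978 m

Δh ≈ 7.98 m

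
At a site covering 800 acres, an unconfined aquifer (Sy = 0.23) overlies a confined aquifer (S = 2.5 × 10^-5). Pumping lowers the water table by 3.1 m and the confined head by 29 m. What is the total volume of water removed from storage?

ΔV ≈ 2.31 × 10^6 m³

A = 800 acres = 3.237 × 10^6 m²
Unconfined: ΔV_u = Sy × A × Δh_u = 0.23 × 3.237 × 10^6 × 3.1 = 2.308 × 10^6 m³
Confined: ΔV_c = S × A × Δh_c = 2.5 × 10^-5 × 3.237 × 10^6 × 29 = 2347 m³
Total ΔV = 2.308 × 10^6 + 2347 = 2.311 × 10^6 m³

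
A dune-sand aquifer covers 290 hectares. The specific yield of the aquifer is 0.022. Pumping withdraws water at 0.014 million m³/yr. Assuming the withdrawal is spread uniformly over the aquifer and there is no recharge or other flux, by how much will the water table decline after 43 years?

A = 290 hectares = 2.9 × 10^6 m²
Q = 0.014 million m³/yr = 38.36 m³/d
t = 43 years = 15700 d
ΔV = Q × t = 38.36 m³/d × 15700 d = 6.02 × 10^5 m³
Δh = ΔV / (Sy × A) = 6.02 × 10^5 / (0.022 × 2.9 × 10^6) = 9.436 m

Δh ≈ 9.44 m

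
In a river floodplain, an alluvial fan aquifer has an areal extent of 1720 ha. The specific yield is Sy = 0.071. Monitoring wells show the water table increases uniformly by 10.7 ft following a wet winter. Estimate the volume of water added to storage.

ΔV ≈ 3.98 × 10^6 m³

A = 1720 ha = 1.72 × 10^7 m²
Δh = 10.7 ft = 3.261 m
ΔV = Sy × A × Δh = 0.071 × 1.72 × 10^7 m² × 3.261 m = 3.983 × 10^6 m³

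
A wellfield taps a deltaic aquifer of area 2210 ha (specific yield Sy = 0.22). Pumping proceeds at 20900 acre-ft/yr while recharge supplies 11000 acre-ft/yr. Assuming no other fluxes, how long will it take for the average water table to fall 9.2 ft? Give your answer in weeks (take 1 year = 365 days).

A = 2210 ha = 2.21 × 10^7 m²
Δh = 9.2 ft = 2.804 m
ΔV = Sy × A × Δh = 0.22 × 2.21 × 10^7 × 2.804 = 1.363 × 10^7 m³
Net withdrawal = 20900 − 11000 = 9900 acre-ft/yr = 33460 m³/d
t = ΔV / Q = 1.363 × 10^7 m³ / 33460 m³/d = 407.5 d
t = 407.5 d ≈ 58.22 weeks

t ≈ 58.2 weeks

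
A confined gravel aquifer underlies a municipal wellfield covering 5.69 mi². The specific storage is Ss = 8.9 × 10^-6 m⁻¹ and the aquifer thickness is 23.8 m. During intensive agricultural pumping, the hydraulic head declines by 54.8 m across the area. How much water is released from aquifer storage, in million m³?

S = Ss × b = 8.9 × 10^-6 m⁻¹ × 23.8 m = 2.118 × 10^-4
A = 5.69 mi² = 1.474 × 10^7 m²
ΔV = S × A × Δh = 2.118 × 10^-4 × 1.474 × 10^7 m² × 54.8 m = 1.711 × 10^5 m³
ΔV = 1.711 × 10^5 m³ = 0.1711 million m³

ΔV ≈ 0.171 million m³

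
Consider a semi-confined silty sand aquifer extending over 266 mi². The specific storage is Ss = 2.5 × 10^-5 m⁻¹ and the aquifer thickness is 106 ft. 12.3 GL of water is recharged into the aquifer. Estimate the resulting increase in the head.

b = 106 ft = 32.31 m
S = Ss × b = 2.5 × 10^-5 m⁻¹ × 32.31 m = 8.077 × 10^-4
A = 266 mi² = 6.889 × 10^8 m²
ΔV = 12.3 GL = 1.23 × 10^7 m³
Δh = ΔV / (S × A) = 1.23 × 10^7 m³ / (8.077 × 10^-4 × 6.889 × 10^8 m²) = 22.1 m

Δh ≈ 22.1 m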